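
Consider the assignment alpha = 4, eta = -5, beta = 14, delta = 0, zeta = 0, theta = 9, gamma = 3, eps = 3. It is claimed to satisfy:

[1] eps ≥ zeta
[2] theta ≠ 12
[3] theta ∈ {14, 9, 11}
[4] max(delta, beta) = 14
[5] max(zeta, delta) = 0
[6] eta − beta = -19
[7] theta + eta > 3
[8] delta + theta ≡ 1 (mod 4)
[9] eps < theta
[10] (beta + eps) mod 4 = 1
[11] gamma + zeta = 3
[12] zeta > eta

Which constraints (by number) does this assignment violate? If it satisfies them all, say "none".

[1] eps = 3, zeta = 0; 3 ≥ 0  OK
[2] theta = 9, and 9 ≠ 12  OK
[3] theta = 9 is in {14, 9, 11}  OK
[4] max(0, 14) = 14  OK
[5] max(0, 0) = 0  OK
[6] eta − beta = -5 − 14 = -19  OK
[7] theta + eta = 9 + (-5) = 4; 4 > 3  OK
[8] delta + theta = 9; 9 mod 4 = 1  OK
[9] eps = 3, theta = 9; 3 < 9  OK
[10] beta + eps = 17; 17 mod 4 = 1  OK
[11] gamma + zeta = 3 + 0 = 3  OK
[12] zeta = 0, eta = -5; 0 > -5  OK

Yes — all constraints hold.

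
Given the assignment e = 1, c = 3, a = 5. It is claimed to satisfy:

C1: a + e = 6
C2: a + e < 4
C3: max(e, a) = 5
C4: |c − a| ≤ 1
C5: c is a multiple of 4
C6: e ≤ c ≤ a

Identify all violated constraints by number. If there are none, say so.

Violated: 2, 4, and 5.

C1: a + e = 5 + 1 = 6 — holds.
C2: a + e = 5 + 1 = 6; 6 ≥ 4, bound 4 not met — does not hold.
C3: max(1, 5) = 5 — holds.
C4: |3 − 5| = 2; 2 > 1, exceeds bound 1 — does not hold.
C5: 3 = 4×0 + 3, so 4 does not divide 3 — does not hold.
C6: values 1 ≤ 3 ≤ 5 — holds.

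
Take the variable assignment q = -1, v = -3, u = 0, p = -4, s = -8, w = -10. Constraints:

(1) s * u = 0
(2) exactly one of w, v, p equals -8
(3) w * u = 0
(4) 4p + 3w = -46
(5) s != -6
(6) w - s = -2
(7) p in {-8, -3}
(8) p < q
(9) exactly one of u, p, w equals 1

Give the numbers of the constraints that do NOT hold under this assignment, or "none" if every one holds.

Constraints 2, 7, 9 do not hold.

(1) s * u = -8 * 0 = 0 — holds.
(2) w=-10, v=-3, p=-4; 0 of them equal -8, not exactly one — fails.
(3) w * u = -10 * 0 = 0 — holds.
(4) 4p + 3w = 4(-4) + 3(-10) = -46 — holds.
(5) s = -8, and -8 ≠ -6 — holds.
(6) w - s = -10 - (-8) = -2 — holds.
(7) p = -4 is not in {-8, -3} — fails.
(8) p = -4, q = -1; -4 < -1 — holds.
(9) u=0, p=-4, w=-10; 0 of them equal 1, not exactly one — fails.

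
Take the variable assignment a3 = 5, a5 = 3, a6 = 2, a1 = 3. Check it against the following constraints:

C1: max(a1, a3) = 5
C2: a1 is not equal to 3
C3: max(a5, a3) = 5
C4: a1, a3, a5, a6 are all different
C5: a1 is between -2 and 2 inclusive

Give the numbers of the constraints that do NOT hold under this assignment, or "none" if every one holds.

Violated: 2, 4, and 5.

C1: max(3, 5) = 5 — OK.
C2: a1 = 3, but 3 is required to differ — violated.
C3: max(3, 5) = 5 — OK.
C4: a1 = a5 = 3, not all different — violated.
C5: a1 = 3 is outside [-2, 2] — violated.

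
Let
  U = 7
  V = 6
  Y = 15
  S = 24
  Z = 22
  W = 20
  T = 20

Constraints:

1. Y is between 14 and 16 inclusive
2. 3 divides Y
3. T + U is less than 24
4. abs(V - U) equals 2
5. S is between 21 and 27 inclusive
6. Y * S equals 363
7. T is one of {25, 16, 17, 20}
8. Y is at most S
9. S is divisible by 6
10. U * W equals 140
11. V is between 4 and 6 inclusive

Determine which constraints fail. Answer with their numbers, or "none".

1. Y = 15 lies in [14, 16] — OK.
2. 15 / 3 = 5, so 3 divides 15 — OK.
3. T + U = 20 + 7 = 27; 27 ≥ 24, bound 24 not met — violated.
4. abs(6 - 7) = 1, not 2 — violated.
5. S = 24 lies in [21, 27] — OK.
6. Y * S = 15 * 24 = 360, not 363 — violated.
7. T = 20 is in {25, 16, 17, 20} — OK.
8. Y = 15, S = 24; 15 ≤ 24 — OK.
9. 24 / 6 = 4, so 6 divides 24 — OK.
10. U * W = 7 * 20 = 140 — OK.
11. V = 6 lies in [4, 6] — OK.

No — constraints 3, 4, and 6 are not satisfied.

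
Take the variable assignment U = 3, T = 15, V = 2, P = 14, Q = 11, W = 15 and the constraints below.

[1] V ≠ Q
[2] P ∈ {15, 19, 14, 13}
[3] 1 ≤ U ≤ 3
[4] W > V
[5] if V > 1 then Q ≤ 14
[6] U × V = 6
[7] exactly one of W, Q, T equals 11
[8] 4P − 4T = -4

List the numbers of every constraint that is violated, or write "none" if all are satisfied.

Yes — all constraints hold.

[1] V = 2, Q = 11; distinct  true
[2] P = 14 is in {15, 19, 14, 13}  true
[3] U = 3 lies in [1, 3]  true
[4] W = 15, V = 2; 15 > 2  true
[5] V = 2 > 1, so we need Q ≤ 14; Q = 11 ≤ 14  true
[6] U × V = 3 × 2 = 6  true
[7] W=15, Q=11, T=15; 1 of them equals 11  true
[8] 4P − 4T = 4(14) − 4(15) = -4  true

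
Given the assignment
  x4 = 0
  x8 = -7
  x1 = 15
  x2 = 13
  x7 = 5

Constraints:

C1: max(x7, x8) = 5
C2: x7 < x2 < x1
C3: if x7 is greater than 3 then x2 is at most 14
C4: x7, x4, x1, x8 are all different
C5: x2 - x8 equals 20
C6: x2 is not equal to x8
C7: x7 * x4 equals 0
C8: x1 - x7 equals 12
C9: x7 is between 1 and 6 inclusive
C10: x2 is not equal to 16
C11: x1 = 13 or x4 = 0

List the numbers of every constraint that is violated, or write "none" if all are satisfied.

C1: max(5, -7) = 5  OK
C2: values 5 < 13 < 15  OK
C3: x7 = 5 > 3, so we need x2 ≤ 14; x2 = 13 ≤ 14  OK
C4: values 5, 0, 15, -7 are pairwise distinct  OK
C5: x2 - x8 = 13 - (-7) = 20  OK
C6: x2 = 13, x8 = -7; distinct  OK
C7: x7 * x4 = 5 * 0 = 0  OK
C8: x1 - x7 = 15 - 5 = 10, not 12  FAIL
C9: x7 = 5 lies in [1, 6]  OK
C10: x2 = 13, and 13 ≠ 16  OK
C11: x1 = 15 ≠ 13, but x4 = 0 = 0 (second disjunct)  OK

Constraint 8 is violated.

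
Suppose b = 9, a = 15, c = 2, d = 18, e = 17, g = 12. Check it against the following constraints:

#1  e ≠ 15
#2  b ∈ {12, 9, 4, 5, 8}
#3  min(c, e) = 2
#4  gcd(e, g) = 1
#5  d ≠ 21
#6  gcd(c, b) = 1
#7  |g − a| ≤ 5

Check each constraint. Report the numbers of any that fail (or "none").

#1 e = 17, and 17 ≠ 15  yes
#2 b = 9 is in {12, 9, 4, 5, 8}  yes
#3 min(2, 17) = 2  yes
#4 gcd(17, 12) = 1  yes
#5 d = 18, and 18 ≠ 21  yes
#6 gcd(2, 9) = 1  yes
#7 |12 − 15| = 3; 3 ≤ 5  yes

All constraints are satisfied.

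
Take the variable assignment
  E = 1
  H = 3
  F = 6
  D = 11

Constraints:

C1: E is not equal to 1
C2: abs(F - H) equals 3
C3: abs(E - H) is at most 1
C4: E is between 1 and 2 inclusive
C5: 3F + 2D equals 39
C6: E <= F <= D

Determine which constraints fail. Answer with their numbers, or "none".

C1: E = 1, but 1 is required to differ — fails.
C2: abs(6 - 3) = 3 — holds.
C3: abs(1 - 3) = 2; 2 > 1, exceeds bound 1 — fails.
C4: E = 1 lies in [1, 2] — holds.
C5: 3F + 2D = 3(6) + 2(11) = 40, not 39 — fails.
C6: values 1 <= 6 <= 11 — holds.

The assignment fails constraints 1, 3, and 5.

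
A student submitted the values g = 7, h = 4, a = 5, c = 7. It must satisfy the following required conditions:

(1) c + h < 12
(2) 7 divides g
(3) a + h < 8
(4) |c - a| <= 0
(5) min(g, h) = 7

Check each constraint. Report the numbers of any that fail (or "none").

(1) c + h = 7 + 4 = 11; 11 < 12  yes
(2) 7 / 7 = 1, so 7 divides 7  yes
(3) a + h = 5 + 4 = 9; 9 ≥ 8, bound 8 not met  no
(4) |7 - 5| = 2; 2 > 0, exceeds bound 0  no
(5) min(7, 4) = 4, not 7  no

Constraints 3, 4, 5 do not hold.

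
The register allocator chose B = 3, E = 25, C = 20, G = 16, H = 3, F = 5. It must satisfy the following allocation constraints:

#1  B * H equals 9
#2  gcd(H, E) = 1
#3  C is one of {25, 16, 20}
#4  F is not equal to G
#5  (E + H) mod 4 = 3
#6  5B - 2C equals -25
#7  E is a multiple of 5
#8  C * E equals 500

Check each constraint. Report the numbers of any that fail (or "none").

Constraint 5 is violated.

#1 B * H = 3 * 3 = 9 — satisfied.
#2 gcd(3, 25) = 1 — satisfied.
#3 C = 20 is in {25, 16, 20} — satisfied.
#4 F = 5, G = 16; distinct — satisfied.
#5 E + H = 28; 28 mod 4 = 0, not 3 — violated.
#6 5B - 2C = 5(3) - 2(20) = -25 — satisfied.
#7 25 / 5 = 5, so 5 divides 25 — satisfied.
#8 C * E = 20 * 25 = 500 — satisfied.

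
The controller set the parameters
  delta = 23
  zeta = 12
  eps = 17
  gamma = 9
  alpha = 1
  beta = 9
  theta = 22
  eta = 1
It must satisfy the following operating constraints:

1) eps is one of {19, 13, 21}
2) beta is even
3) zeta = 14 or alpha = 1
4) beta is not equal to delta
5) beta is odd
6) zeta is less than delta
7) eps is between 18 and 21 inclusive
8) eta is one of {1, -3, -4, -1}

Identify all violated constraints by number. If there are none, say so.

Constraints 1, 2, 7 are violated.

1) eps = 17 is not in {19, 13, 21} — does not hold.
2) beta = 9 is odd — does not hold.
3) zeta = 12 ≠ 14, but alpha = 1 = 1 (second disjunct) — holds.
4) beta = 9, delta = 23; distinct — holds.
5) beta = 9 is odd — holds.
6) zeta = 12, delta = 23; 12 < 23 — holds.
7) eps = 17 is outside [18, 21] — does not hold.
8) eta = 1 is in {1, -3, -4, -1} — holds.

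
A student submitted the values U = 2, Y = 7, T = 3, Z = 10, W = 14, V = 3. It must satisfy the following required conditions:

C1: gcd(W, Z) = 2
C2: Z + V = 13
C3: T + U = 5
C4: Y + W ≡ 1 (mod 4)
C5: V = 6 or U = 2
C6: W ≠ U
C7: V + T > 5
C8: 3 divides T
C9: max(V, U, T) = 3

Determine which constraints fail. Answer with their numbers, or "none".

C1: gcd(14, 10) = 2 — OK.
C2: Z + V = 10 + 3 = 13 — OK.
C3: T + U = 3 + 2 = 5 — OK.
C4: Y + W = 21; 21 mod 4 = 1 — OK.
C5: V = 3 ≠ 6, but U = 2 = 2 (second disjunct) — OK.
C6: W = 14, U = 2; distinct — OK.
C7: V + T = 3 + 3 = 6; 6 > 5 — OK.
C8: 3 / 3 = 1, so 3 divides 3 — OK.
C9: max(3, 2, 3) = 3 — OK.

All constraints are satisfied.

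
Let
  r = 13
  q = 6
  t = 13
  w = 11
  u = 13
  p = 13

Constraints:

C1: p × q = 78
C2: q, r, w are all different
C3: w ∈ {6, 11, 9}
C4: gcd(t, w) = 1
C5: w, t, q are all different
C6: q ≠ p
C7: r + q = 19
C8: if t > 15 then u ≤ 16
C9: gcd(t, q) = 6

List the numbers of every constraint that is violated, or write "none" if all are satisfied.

C1: p × q = 13 × 6 = 78 — holds.
C2: values 6, 13, 11 are pairwise distinct — holds.
C3: w = 11 is in {6, 11, 9} — holds.
C4: gcd(13, 11) = 1 — holds.
C5: values 11, 13, 6 are pairwise distinct — holds.
C6: q = 6, p = 13; distinct — holds.
C7: r + q = 13 + 6 = 19 — holds.
C8: t = 13, not > 15; antecedent false, conditional vacuously true — holds.
C9: gcd(13, 6) = 1, not 6 — does not hold.

The assignment fails constraint 9.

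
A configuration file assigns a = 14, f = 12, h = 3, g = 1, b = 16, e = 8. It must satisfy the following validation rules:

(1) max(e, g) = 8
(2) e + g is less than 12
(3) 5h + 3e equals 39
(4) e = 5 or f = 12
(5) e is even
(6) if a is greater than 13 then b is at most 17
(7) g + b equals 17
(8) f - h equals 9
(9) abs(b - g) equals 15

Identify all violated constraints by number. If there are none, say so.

Yes — all constraints hold.

(1) max(8, 1) = 8  true
(2) e + g = 8 + 1 = 9; 9 < 12  true
(3) 5h + 3e = 5(3) + 3(8) = 39  true
(4) e = 8 ≠ 5, but f = 12 = 12 (second disjunct)  true
(5) e = 8 is even  true
(6) a = 14 > 13, so we need b ≤ 17; b = 16 ≤ 17  true
(7) g + b = 1 + 16 = 17  true
(8) f - h = 12 - 3 = 9  true
(9) abs(16 - 1) = 15  true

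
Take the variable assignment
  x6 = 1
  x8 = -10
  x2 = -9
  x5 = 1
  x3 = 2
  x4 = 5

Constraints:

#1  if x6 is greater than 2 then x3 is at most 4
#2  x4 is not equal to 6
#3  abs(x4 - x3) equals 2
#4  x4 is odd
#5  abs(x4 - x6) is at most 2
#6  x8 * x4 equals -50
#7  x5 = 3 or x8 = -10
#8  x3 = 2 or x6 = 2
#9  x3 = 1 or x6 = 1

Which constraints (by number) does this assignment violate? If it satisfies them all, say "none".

#1 x6 = 1, not > 2; antecedent false, conditional vacuously true  ✓
#2 x4 = 5, and 5 ≠ 6  ✓
#3 abs(5 - 2) = 3, not 2  ✗
#4 x4 = 5 is odd  ✓
#5 abs(5 - 1) = 4; 4 > 2, exceeds bound 2  ✗
#6 x8 * x4 = -10 * 5 = -50  ✓
#7 x5 = 1 ≠ 3, but x8 = -10 = -10 (second disjunct)  ✓
#8 x3 = 2 = 2 (first disjunct)  ✓
#9 x3 = 2 ≠ 1, but x6 = 1 = 1 (second disjunct)  ✓

The assignment fails constraints 3, 5.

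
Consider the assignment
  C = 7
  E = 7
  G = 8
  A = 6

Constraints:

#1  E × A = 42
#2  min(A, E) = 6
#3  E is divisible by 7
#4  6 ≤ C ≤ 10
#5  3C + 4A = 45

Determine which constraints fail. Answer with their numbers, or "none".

#1 E × A = 7 × 6 = 42 — OK.
#2 min(6, 7) = 6 — OK.
#3 7 / 7 = 1, so 7 divides 7 — OK.
#4 C = 7 lies in [6, 10] — OK.
#5 3C + 4A = 3(7) + 4(6) = 45 — OK.

Yes — all constraints hold.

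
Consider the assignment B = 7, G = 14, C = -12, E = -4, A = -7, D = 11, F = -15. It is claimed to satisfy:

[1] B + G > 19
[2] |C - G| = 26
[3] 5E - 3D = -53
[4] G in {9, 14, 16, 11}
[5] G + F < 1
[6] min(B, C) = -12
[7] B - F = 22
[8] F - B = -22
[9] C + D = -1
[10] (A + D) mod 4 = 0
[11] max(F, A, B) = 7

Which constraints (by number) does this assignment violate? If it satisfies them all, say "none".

The assignment satisfies every constraint.

[1] B + G = 7 + 14 = 21; 21 > 19  true
[2] |-12 - 14| = 26  true
[3] 5E - 3D = 5(-4) - 3(11) = -53  true
[4] G = 14 is in {9, 14, 16, 11}  true
[5] G + F = 14 + (-15) = -1; -1 < 1  true
[6] min(7, -12) = -12  true
[7] B - F = 7 - (-15) = 22  true
[8] F - B = -15 - 7 = -22  true
[9] C + D = -12 + 11 = -1  true
[10] A + D = 4; 4 mod 4 = 0  true
[11] max(-15, -7, 7) = 7  true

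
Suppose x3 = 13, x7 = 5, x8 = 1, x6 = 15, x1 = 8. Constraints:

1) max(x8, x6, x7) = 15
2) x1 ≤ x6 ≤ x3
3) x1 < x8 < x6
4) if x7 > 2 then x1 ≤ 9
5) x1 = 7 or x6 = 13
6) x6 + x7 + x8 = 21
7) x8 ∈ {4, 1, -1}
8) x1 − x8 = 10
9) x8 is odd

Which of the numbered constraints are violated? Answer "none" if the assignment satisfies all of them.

1) max(1, 15, 5) = 15 — holds.
2) values 8, 15, 13; x6 = 15 is not ≤ x3 = 13 — fails.
3) values 8, 1, 15; x1 = 8 is not < x8 = 1 — fails.
4) x7 = 5 > 2, so we need x1 ≤ 9; x1 = 8 ≤ 9 — holds.
5) x1 = 8 ≠ 7 and x6 = 15 ≠ 13; both disjuncts false — fails.
6) x6 + x7 + x8 = 15 + 5 + 1 = 21 — holds.
7) x8 = 1 is in {4, 1, -1} — holds.
8) x1 − x8 = 8 − 1 = 7, not 10 — fails.
9) x8 = 1 is odd — holds.

Constraints 2, 3, 5, and 8 do not hold.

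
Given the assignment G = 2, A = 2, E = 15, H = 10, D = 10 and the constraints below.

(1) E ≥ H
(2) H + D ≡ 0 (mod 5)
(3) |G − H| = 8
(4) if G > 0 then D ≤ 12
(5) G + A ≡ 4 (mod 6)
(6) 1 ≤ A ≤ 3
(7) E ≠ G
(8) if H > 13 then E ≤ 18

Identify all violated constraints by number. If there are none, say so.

(1) E = 15, H = 10; 15 ≥ 10 — holds.
(2) H + D = 20; 20 mod 5 = 0 — holds.
(3) |2 − 10| = 8 — holds.
(4) G = 2 > 0, so we need D ≤ 12; D = 10 ≤ 12 — holds.
(5) G + A = 4; 4 mod 6 = 4 — holds.
(6) A = 2 lies in [1, 3] — holds.
(7) E = 15, G = 2; distinct — holds.
(8) H = 10, not > 13; antecedent false, conditional vacuously true — holds.

All constraints are satisfied.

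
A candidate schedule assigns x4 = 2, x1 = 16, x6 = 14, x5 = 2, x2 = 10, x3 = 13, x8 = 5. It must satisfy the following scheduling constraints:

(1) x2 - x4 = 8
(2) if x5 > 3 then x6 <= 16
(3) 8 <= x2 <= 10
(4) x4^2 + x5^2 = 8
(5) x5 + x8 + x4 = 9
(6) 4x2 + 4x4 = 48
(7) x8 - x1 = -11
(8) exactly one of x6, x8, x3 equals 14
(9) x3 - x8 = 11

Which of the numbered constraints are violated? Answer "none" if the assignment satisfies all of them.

Violated: 9.

(1) x2 - x4 = 10 - 2 = 8  ✔
(2) x5 = 2, not > 3; antecedent false, conditional vacuously true  ✔
(3) x2 = 10 lies in [8, 10]  ✔
(4) x4^2 + x5^2 = 2^2 + 2^2 = 4 + 4 = 8  ✔
(5) x5 + x8 + x4 = 2 + 5 + 2 = 9  ✔
(6) 4x2 + 4x4 = 4(10) + 4(2) = 48  ✔
(7) x8 - x1 = 5 - 16 = -11  ✔
(8) x6=14, x8=5, x3=13; 1 of them equals 14  ✔
(9) x3 - x8 = 13 - 5 = 8, not 11  ✘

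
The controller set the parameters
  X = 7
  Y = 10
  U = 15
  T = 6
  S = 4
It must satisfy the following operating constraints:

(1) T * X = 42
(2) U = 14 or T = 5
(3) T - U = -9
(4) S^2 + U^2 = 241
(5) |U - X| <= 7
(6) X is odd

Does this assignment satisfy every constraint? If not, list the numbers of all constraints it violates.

No — constraints 2 and 5 are not satisfied.

(1) T * X = 6 * 7 = 42  yes
(2) U = 15 ≠ 14 and T = 6 ≠ 5; both disjuncts false  no
(3) T - U = 6 - 15 = -9  yes
(4) S^2 + U^2 = 4^2 + 15^2 = 16 + 225 = 241  yes
(5) |15 - 7| = 8; 8 > 7, exceeds bound 7  no
(6) X = 7 is odd  yes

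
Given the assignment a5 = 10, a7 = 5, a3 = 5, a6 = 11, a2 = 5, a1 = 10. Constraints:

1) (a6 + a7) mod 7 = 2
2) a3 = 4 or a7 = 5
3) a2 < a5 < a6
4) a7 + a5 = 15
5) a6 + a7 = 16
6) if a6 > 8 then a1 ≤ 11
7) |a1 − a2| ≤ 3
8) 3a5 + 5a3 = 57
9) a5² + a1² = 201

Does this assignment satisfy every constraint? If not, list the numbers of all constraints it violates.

1) a6 + a7 = 16; 16 mod 7 = 2 — OK.
2) a3 = 5 ≠ 4, but a7 = 5 = 5 (second disjunct) — OK.
3) values 5 < 10 < 11 — OK.
4) a7 + a5 = 5 + 10 = 15 — OK.
5) a6 + a7 = 11 + 5 = 16 — OK.
6) a6 = 11 > 8, so we need a1 ≤ 11; a1 = 10 ≤ 11 — OK.
7) |10 − 5| = 5; 5 > 3, exceeds bound 3 — violated.
8) 3a5 + 5a3 = 3(10) + 5(5) = 55, not 57 — violated.
9) a5² + a1² = 10² + 10² = 100 + 100 = 200, not 201 — violated.

Constraints 7, 8, and 9 do not hold.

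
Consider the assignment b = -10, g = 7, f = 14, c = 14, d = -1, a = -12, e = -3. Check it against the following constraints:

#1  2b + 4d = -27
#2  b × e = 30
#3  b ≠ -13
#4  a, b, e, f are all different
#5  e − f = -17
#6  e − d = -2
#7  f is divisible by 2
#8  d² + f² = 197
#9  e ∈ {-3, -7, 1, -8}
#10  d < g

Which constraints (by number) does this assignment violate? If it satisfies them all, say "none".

The assignment fails constraint 1.

#1 2b + 4d = 2(-10) + 4(-1) = -24, not -27  ✘
#2 b × e = -10 × (-3) = 30  ✔
#3 b = -10, and -10 ≠ -13  ✔
#4 values -12, -10, -3, 14 are pairwise distinct  ✔
#5 e − f = -3 − 14 = -17  ✔
#6 e − d = -3 − (-1) = -2  ✔
#7 14 / 2 = 7, so 2 divides 14  ✔
#8 d² + f² = (-1)² + 14² = 1 + 196 = 197  ✔
#9 e = -3 is in {-3, -7, 1, -8}  ✔
#10 d = -1, g = 7; -1 < 7  ✔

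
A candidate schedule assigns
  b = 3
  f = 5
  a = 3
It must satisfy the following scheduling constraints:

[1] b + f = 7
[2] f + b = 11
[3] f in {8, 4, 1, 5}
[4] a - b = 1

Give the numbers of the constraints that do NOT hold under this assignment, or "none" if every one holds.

[1] b + f = 3 + 5 = 8, not 7 — violated.
[2] f + b = 5 + 3 = 8, not 11 — violated.
[3] f = 5 is in {8, 4, 1, 5} — OK.
[4] a - b = 3 - 3 = 0, not 1 — violated.

Violated: 1, 2, 4.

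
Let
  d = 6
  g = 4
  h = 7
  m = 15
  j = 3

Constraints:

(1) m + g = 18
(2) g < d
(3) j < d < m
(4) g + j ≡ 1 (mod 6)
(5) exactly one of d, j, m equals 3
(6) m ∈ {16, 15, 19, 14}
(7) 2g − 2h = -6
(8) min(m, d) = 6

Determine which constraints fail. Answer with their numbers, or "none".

Constraint 1 is violated.

(1) m + g = 15 + 4 = 19, not 18 — fails.
(2) g = 4, d = 6; 4 < 6 — holds.
(3) values 3 < 6 < 15 — holds.
(4) g + j = 7; 7 mod 6 = 1 — holds.
(5) d=6, j=3, m=15; 1 of them equals 3 — holds.
(6) m = 15 is in {16, 15, 19, 14} — holds.
(7) 2g − 2h = 2(4) − 2(7) = -6 — holds.
(8) min(15, 6) = 6 — holds.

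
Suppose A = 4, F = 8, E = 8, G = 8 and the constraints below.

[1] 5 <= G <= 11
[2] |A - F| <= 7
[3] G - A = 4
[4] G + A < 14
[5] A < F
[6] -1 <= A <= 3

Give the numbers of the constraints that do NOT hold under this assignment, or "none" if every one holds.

Violated: 6.

[1] G = 8 lies in [5, 11] — OK.
[2] |4 - 8| = 4; 4 ≤ 7 — OK.
[3] G - A = 8 - 4 = 4 — OK.
[4] G + A = 8 + 4 = 12; 12 < 14 — OK.
[5] A = 4, F = 8; 4 < 8 — OK.
[6] A = 4 is outside [-1, 3] — violated.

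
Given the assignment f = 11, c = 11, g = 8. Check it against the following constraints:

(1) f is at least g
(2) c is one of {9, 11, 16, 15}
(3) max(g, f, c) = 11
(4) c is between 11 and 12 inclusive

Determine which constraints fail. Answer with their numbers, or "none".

(1) f = 11, g = 8; 11 ≥ 8  holds
(2) c = 11 is in {9, 11, 16, 15}  holds
(3) max(8, 11, 11) = 11  holds
(4) c = 11 lies in [11, 12]  holds

The assignment satisfies every constraint.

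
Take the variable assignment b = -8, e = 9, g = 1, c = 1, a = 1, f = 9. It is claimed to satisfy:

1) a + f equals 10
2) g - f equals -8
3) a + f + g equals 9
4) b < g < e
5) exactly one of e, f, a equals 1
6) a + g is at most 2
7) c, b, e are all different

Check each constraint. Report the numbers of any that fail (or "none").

Violated: 3.

1) a + f = 1 + 9 = 10  ✓
2) g - f = 1 - 9 = -8  ✓
3) a + f + g = 1 + 9 + 1 = 11, not 9  ✗
4) values -8 < 1 < 9  ✓
5) e=9, f=9, a=1; 1 of them equals 1  ✓
6) a + g = 1 + 1 = 2; 2 ≤ 2  ✓
7) values 1, -8, 9 are pairwise distinct  ✓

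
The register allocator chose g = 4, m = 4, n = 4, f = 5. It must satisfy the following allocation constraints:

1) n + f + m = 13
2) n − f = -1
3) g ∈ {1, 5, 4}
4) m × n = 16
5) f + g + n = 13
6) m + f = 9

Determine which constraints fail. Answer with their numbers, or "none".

No violations.

1) n + f + m = 4 + 5 + 4 = 13  ✔
2) n − f = 4 − 5 = -1  ✔
3) g = 4 is in {1, 5, 4}  ✔
4) m × n = 4 × 4 = 16  ✔
5) f + g + n = 5 + 4 + 4 = 13  ✔
6) m + f = 4 + 5 = 9  ✔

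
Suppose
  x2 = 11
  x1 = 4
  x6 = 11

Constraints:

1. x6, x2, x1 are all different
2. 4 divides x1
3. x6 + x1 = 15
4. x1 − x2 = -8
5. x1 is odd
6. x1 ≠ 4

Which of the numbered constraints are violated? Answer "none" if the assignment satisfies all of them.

1. x6 = x2 = 11, not all different — violated.
2. 4 / 4 = 1, so 4 divides 4 — OK.
3. x6 + x1 = 11 + 4 = 15 — OK.
4. x1 − x2 = 4 − 11 = -7, not -8 — violated.
5. x1 = 4 is even — violated.
6. x1 = 4, but 4 is required to differ — violated.

No — constraints 1, 4, 5, and 6 are not satisfied.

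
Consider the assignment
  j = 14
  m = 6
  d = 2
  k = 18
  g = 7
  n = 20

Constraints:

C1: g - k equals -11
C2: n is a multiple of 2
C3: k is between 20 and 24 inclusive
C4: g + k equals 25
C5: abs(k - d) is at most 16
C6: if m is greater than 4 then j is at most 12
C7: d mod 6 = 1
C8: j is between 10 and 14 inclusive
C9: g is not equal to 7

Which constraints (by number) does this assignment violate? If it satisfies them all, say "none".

No — constraints 3, 6, 7, 9 are not satisfied.

C1: g - k = 7 - 18 = -11  ✔
C2: 20 / 2 = 10, so 2 divides 20  ✔
C3: k = 18 is outside [20, 24]  ✘
C4: g + k = 7 + 18 = 25  ✔
C5: abs(18 - 2) = 16; 16 ≤ 16  ✔
C6: m = 6 > 4, so we need j ≤ 12; but j = 14 > 12  ✘
C7: 2 mod 6 = 2, not 1  ✘
C8: j = 14 lies in [10, 14]  ✔
C9: g = 7, but 7 is required to differ  ✘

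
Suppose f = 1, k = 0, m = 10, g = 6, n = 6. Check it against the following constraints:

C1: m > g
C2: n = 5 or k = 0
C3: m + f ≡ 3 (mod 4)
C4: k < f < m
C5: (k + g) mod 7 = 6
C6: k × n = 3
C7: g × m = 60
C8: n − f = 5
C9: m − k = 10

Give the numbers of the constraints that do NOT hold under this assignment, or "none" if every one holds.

Constraint 6 is violated.

C1: m = 10, g = 6; 10 > 6 — holds.
C2: n = 6 ≠ 5, but k = 0 = 0 (second disjunct) — holds.
C3: m + f = 11; 11 mod 4 = 3 — holds.
C4: values 0 < 1 < 10 — holds.
C5: k + g = 6; 6 mod 7 = 6 — holds.
C6: k × n = 0 × 6 = 0, not 3 — does not hold.
C7: g × m = 6 × 10 = 60 — holds.
C8: n − f = 6 − 1 = 5 — holds.
C9: m − k = 10 − 0 = 10 — holds.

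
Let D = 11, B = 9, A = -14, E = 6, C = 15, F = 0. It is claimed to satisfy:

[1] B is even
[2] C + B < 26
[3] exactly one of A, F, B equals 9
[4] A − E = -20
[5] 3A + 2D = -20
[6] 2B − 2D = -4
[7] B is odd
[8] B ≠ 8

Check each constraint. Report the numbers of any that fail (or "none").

[1] B = 9 is odd  no
[2] C + B = 15 + 9 = 24; 24 < 26  yes
[3] A=-14, F=0, B=9; 1 of them equals 9  yes
[4] A − E = -14 − 6 = -20  yes
[5] 3A + 2D = 3(-14) + 2(11) = -20  yes
[6] 2B − 2D = 2(9) − 2(11) = -4  yes
[7] B = 9 is odd  yes
[8] B = 9, and 9 ≠ 8  yes

The assignment fails constraint 1.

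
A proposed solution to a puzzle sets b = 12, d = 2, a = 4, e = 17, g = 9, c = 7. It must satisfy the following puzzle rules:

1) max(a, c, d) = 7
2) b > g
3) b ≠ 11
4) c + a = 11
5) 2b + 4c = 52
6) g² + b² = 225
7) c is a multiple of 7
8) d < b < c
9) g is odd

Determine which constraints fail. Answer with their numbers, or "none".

No — constraint 8 is not satisfied.

1) max(4, 7, 2) = 7 — satisfied.
2) b = 12, g = 9; 12 > 9 — satisfied.
3) b = 12, and 12 ≠ 11 — satisfied.
4) c + a = 7 + 4 = 11 — satisfied.
5) 2b + 4c = 2(12) + 4(7) = 52 — satisfied.
6) g² + b² = 9² + 12² = 81 + 144 = 225 — satisfied.
7) 7 / 7 = 1, so 7 divides 7 — satisfied.
8) values 2, 12, 7; b = 12 is not < c = 7 — violated.
9) g = 9 is odd — satisfied.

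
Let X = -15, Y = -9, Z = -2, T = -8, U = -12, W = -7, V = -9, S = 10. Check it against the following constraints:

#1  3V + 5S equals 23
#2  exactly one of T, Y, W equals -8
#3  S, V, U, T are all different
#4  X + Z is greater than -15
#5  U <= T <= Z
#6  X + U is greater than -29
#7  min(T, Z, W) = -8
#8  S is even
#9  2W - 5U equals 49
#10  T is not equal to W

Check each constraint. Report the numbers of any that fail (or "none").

No — constraints 4, 9 are not satisfied.

#1 3V + 5S = 3(-9) + 5(10) = 23  OK
#2 T=-8, Y=-9, W=-7; 1 of them equals -8  OK
#3 values 10, -9, -12, -8 are pairwise distinct  OK
#4 X + Z = -15 + (-2) = -17; -17 ≤ -15, bound -15 not met  FAIL
#5 values -12 <= -8 <= -2  OK
#6 X + U = -15 + (-12) = -27; -27 > -29  OK
#7 min(-8, -2, -7) = -8  OK
#8 S = 10 is even  OK
#9 2W - 5U = 2(-7) - 5(-12) = 46, not 49  FAIL
#10 T = -8, W = -7; distinct  OK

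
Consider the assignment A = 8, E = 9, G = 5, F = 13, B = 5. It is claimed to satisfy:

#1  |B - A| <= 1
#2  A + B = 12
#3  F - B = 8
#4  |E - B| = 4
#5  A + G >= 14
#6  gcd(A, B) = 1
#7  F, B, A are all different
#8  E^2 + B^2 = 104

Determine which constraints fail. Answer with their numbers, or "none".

Constraints 1, 2, 5, and 8 do not hold.

#1 |5 - 8| = 3; 3 > 1, exceeds bound 1 — does not hold.
#2 A + B = 8 + 5 = 13, not 12 — does not hold.
#3 F - B = 13 - 5 = 8 — holds.
#4 |9 - 5| = 4 — holds.
#5 A + G = 8 + 5 = 13; 13 < 14, bound 14 not met — does not hold.
#6 gcd(8, 5) = 1 — holds.
#7 values 13, 5, 8 are pairwise distinct — holds.
#8 E^2 + B^2 = 9^2 + 5^2 = 81 + 25 = 106, not 104 — does not hold.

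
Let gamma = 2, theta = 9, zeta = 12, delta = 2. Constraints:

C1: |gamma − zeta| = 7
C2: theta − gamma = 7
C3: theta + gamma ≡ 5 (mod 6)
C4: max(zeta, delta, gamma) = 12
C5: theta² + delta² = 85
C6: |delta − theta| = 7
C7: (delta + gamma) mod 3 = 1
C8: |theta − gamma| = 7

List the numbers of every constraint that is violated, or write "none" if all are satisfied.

Constraint 1 does not hold.

C1: |2 − 12| = 10, not 7 — violated.
C2: theta − gamma = 9 − 2 = 7 — OK.
C3: theta + gamma = 11; 11 mod 6 = 5 — OK.
C4: max(12, 2, 2) = 12 — OK.
C5: theta² + delta² = 9² + 2² = 81 + 4 = 85 — OK.
C6: |2 − 9| = 7 — OK.
C7: delta + gamma = 4; 4 mod 3 = 1 — OK.
C8: |9 − 2| = 7 — OK.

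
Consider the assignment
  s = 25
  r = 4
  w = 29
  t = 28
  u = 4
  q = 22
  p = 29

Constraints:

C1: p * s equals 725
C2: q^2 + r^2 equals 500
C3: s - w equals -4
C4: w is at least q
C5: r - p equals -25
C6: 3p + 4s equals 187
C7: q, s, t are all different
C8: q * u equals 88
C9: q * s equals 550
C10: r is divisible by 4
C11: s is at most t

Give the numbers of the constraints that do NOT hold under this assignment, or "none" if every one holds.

None — every constraint holds.

C1: p * s = 29 * 25 = 725  ✔
C2: q^2 + r^2 = 22^2 + 4^2 = 484 + 16 = 500  ✔
C3: s - w = 25 - 29 = -4  ✔
C4: w = 29, q = 22; 29 ≥ 22  ✔
C5: r - p = 4 - 29 = -25  ✔
C6: 3p + 4s = 3(29) + 4(25) = 187  ✔
C7: values 22, 25, 28 are pairwise distinct  ✔
C8: q * u = 22 * 4 = 88  ✔
C9: q * s = 22 * 25 = 550  ✔
C10: 4 / 4 = 1, so 4 divides 4  ✔
C11: s = 25, t = 28; 25 ≤ 28  ✔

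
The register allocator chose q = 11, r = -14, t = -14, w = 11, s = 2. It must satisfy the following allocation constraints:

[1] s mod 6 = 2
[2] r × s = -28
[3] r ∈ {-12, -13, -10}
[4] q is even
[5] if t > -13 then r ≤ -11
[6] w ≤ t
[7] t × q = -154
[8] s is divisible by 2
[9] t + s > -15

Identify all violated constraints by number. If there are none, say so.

[1] 2 mod 6 = 2  true
[2] r × s = -14 × 2 = -28  true
[3] r = -14 is not in {-12, -13, -10}  false
[4] q = 11 is odd  false
[5] t = -14, not > -13; antecedent false, conditional vacuously true  true
[6] w = 11, t = -14; 11 > -14 (want ≤)  false
[7] t × q = -14 × 11 = -154  true
[8] 2 / 2 = 1, so 2 divides 2  true
[9] t + s = -14 + 2 = -12; -12 > -15  true

The assignment fails constraints 3, 4, and 6.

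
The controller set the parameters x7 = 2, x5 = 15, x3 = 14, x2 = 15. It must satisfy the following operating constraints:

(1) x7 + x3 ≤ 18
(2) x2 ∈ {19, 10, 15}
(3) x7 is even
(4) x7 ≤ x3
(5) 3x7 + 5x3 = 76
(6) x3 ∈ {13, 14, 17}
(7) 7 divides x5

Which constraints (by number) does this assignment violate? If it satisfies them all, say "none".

The assignment fails constraint 7.

(1) x7 + x3 = 2 + 14 = 16; 16 ≤ 18  ✓
(2) x2 = 15 is in {19, 10, 15}  ✓
(3) x7 = 2 is even  ✓
(4) x7 = 2, x3 = 14; 2 ≤ 14  ✓
(5) 3x7 + 5x3 = 3(2) + 5(14) = 76  ✓
(6) x3 = 14 is in {13, 14, 17}  ✓
(7) 15 = 7×2 + 1, so 7 does not divide 15  ✗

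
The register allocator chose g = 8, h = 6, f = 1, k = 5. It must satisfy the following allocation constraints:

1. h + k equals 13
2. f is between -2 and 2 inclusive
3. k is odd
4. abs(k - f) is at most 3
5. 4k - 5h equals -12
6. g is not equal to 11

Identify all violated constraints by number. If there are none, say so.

The assignment fails constraints 1, 4, 5.

1. h + k = 6 + 5 = 11, not 13 — violated.
2. f = 1 lies in [-2, 2] — satisfied.
3. k = 5 is odd — satisfied.
4. abs(5 - 1) = 4; 4 > 3, exceeds bound 3 — violated.
5. 4k - 5h = 4(5) - 5(6) = -10, not -12 — violated.
6. g = 8, and 8 ≠ 11 — satisfied.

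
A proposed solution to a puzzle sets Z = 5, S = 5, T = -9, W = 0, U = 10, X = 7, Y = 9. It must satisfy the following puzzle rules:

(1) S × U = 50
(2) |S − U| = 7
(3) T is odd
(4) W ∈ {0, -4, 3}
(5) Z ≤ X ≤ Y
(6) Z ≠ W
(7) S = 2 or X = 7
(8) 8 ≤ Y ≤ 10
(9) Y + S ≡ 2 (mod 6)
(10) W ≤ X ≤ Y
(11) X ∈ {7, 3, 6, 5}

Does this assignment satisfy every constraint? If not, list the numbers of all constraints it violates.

(1) S × U = 5 × 10 = 50 — holds.
(2) |5 − 10| = 5, not 7 — fails.
(3) T = -9 is odd — holds.
(4) W = 0 is in {0, -4, 3} — holds.
(5) values 5 ≤ 7 ≤ 9 — holds.
(6) Z = 5, W = 0; distinct — holds.
(7) S = 5 ≠ 2, but X = 7 = 7 (second disjunct) — holds.
(8) Y = 9 lies in [8, 10] — holds.
(9) Y + S = 14; 14 mod 6 = 2 — holds.
(10) values 0 ≤ 7 ≤ 9 — holds.
(11) X = 7 is in {7, 3, 6, 5} — holds.

Constraint 2 is violated.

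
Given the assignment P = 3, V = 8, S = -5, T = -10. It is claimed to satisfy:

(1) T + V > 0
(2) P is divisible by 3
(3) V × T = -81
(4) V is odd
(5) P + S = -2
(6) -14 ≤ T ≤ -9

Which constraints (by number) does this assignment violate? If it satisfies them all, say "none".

(1) T + V = -10 + 8 = -2; -2 ≤ 0, bound 0 not met  false
(2) 3 / 3 = 1, so 3 divides 3  true
(3) V × T = 8 × (-10) = -80, not -81  false
(4) V = 8 is even  false
(5) P + S = 3 + (-5) = -2  true
(6) T = -10 lies in [-14, -9]  true

Constraints 1, 3, and 4 do not hold.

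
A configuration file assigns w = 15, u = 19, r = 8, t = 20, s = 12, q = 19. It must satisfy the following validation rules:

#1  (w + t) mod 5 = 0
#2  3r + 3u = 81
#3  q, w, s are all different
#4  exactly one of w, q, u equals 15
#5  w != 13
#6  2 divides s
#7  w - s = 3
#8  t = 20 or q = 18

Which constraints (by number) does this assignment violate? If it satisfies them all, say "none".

All constraints are satisfied.

#1 w + t = 35; 35 mod 5 = 0  ✔
#2 3r + 3u = 3(8) + 3(19) = 81  ✔
#3 values 19, 15, 12 are pairwise distinct  ✔
#4 w=15, q=19, u=19; 1 of them equals 15  ✔
#5 w = 15, and 15 ≠ 13  ✔
#6 12 / 2 = 6, so 2 divides 12  ✔
#7 w - s = 15 - 12 = 3  ✔
#8 t = 20 = 20 (first disjunct)  ✔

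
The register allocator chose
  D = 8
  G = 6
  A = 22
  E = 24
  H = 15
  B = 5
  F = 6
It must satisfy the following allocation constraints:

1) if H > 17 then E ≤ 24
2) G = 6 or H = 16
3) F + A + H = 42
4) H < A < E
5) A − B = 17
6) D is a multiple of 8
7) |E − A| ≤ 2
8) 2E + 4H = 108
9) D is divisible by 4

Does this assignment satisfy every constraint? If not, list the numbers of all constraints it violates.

The assignment fails constraint 3.

1) H = 15, not > 17; antecedent false, conditional vacuously true — holds.
2) G = 6 = 6 (first disjunct) — holds.
3) F + A + H = 6 + 22 + 15 = 43, not 42 — does not hold.
4) values 15 < 22 < 24 — holds.
5) A − B = 22 − 5 = 17 — holds.
6) 8 / 8 = 1, so 8 divides 8 — holds.
7) |24 − 22| = 2; 2 ≤ 2 — holds.
8) 2E + 4H = 2(24) + 4(15) = 108 — holds.
9) 8 / 4 = 2, so 4 divides 8 — holds.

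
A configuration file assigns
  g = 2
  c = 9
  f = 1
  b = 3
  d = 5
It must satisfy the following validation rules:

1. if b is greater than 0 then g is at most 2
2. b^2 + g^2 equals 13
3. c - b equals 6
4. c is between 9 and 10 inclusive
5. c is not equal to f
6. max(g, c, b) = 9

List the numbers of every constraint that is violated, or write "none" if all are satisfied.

The assignment satisfies every constraint.

1. b = 3 > 0, so we need g ≤ 2; g = 2 ≤ 2 — holds.
2. b^2 + g^2 = 3^2 + 2^2 = 9 + 4 = 13 — holds.
3. c - b = 9 - 3 = 6 — holds.
4. c = 9 lies in [9, 10] — holds.
5. c = 9, f = 1; distinct — holds.
6. max(2, 9, 3) = 9 — holds.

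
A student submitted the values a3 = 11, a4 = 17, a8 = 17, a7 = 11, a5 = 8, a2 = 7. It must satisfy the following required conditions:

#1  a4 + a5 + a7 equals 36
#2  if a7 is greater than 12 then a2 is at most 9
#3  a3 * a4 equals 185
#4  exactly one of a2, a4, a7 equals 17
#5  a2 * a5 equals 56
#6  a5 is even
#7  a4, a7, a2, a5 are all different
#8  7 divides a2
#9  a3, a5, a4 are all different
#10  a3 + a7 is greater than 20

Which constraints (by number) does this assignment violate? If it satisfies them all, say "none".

Constraint 3 does not hold.

#1 a4 + a5 + a7 = 17 + 8 + 11 = 36 — satisfied.
#2 a7 = 11, not > 12; antecedent false, conditional vacuously true — satisfied.
#3 a3 * a4 = 11 * 17 = 187, not 185 — violated.
#4 a2=7, a4=17, a7=11; 1 of them equals 17 — satisfied.
#5 a2 * a5 = 7 * 8 = 56 — satisfied.
#6 a5 = 8 is even — satisfied.
#7 values 17, 11, 7, 8 are pairwise distinct — satisfied.
#8 7 / 7 = 1, so 7 divides 7 — satisfied.
#9 values 11, 8, 17 are pairwise distinct — satisfied.
#10 a3 + a7 = 11 + 11 = 22; 22 > 20 — satisfied.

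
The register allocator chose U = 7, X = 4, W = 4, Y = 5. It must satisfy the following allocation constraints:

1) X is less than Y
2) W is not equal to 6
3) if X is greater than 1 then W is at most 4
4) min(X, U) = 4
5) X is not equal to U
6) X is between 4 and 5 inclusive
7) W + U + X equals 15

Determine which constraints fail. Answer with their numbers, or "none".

None — every constraint holds.

1) X = 4, Y = 5; 4 < 5  yes
2) W = 4, and 4 ≠ 6  yes
3) X = 4 > 1, so we need W ≤ 4; W = 4 ≤ 4  yes
4) min(4, 7) = 4  yes
5) X = 4, U = 7; distinct  yes
6) X = 4 lies in [4, 5]  yes
7) W + U + X = 4 + 7 + 4 = 15  yes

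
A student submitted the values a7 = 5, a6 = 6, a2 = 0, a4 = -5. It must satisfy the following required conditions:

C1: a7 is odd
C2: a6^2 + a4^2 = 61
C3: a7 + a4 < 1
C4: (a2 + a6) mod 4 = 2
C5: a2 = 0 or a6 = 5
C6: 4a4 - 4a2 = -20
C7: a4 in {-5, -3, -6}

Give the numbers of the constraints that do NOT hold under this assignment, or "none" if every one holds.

C1: a7 = 5 is odd — holds.
C2: a6^2 + a4^2 = 6^2 + (-5)^2 = 36 + 25 = 61 — holds.
C3: a7 + a4 = 5 + (-5) = 0; 0 < 1 — holds.
C4: a2 + a6 = 6; 6 mod 4 = 2 — holds.
C5: a2 = 0 = 0 (first disjunct) — holds.
C6: 4a4 - 4a2 = 4(-5) - 4(0) = -20 — holds.
C7: a4 = -5 is in {-5, -3, -6} — holds.

None — every constraint holds.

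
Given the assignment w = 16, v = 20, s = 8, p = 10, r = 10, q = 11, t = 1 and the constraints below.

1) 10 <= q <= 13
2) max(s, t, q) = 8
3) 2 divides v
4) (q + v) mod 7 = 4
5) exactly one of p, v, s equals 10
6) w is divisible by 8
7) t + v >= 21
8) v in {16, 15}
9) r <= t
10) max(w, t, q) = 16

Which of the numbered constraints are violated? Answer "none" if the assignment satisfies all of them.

Constraints 2, 4, 8, 9 do not hold.

1) q = 11 lies in [10, 13] — holds.
2) max(8, 1, 11) = 11, not 8 — does not hold.
3) 20 / 2 = 10, so 2 divides 20 — holds.
4) q + v = 31; 31 mod 7 = 3, not 4 — does not hold.
5) p=10, v=20, s=8; 1 of them equals 10 — holds.
6) 16 / 8 = 2, so 8 divides 16 — holds.
7) t + v = 1 + 20 = 21; 21 ≥ 21 — holds.
8) v = 20 is not in {16, 15} — does not hold.
9) r = 10, t = 1; 10 > 1 (want ≤) — does not hold.
10) max(16, 1, 11) = 16 — holds.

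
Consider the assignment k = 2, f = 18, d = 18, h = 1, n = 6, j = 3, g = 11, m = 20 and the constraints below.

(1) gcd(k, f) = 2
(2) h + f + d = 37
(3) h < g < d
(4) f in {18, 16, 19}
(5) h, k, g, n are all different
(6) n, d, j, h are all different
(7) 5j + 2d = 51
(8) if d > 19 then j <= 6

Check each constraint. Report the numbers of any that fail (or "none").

(1) gcd(2, 18) = 2 — holds.
(2) h + f + d = 1 + 18 + 18 = 37 — holds.
(3) values 1 < 11 < 18 — holds.
(4) f = 18 is in {18, 16, 19} — holds.
(5) values 1, 2, 11, 6 are pairwise distinct — holds.
(6) values 6, 18, 3, 1 are pairwise distinct — holds.
(7) 5j + 2d = 5(3) + 2(18) = 51 — holds.
(8) d = 18, not > 19; antecedent false, conditional vacuously true — holds.

None — every constraint holds.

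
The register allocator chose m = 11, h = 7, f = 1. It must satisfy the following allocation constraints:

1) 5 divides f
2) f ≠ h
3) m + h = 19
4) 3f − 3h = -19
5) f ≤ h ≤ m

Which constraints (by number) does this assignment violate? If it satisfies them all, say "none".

No — constraints 1, 3, 4 are not satisfied.

1) 1 = 5×0 + 1, so 5 does not divide 1 — does not hold.
2) f = 1, h = 7; distinct — holds.
3) m + h = 11 + 7 = 18, not 19 — does not hold.
4) 3f − 3h = 3(1) − 3(7) = -18, not -19 — does not hold.
5) values 1 ≤ 7 ≤ 11 — holds.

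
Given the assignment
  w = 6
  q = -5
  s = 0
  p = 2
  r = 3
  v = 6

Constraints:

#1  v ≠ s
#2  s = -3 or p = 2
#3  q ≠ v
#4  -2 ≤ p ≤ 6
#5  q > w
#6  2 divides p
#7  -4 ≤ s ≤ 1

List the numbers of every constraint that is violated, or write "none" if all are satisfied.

No — constraint 5 is not satisfied.

#1 v = 6, s = 0; distinct  true
#2 s = 0 ≠ -3, but p = 2 = 2 (second disjunct)  true
#3 q = -5, v = 6; distinct  true
#4 p = 2 lies in [-2, 6]  true
#5 q = -5, w = 6; -5 ≤ 6 (want >)  false
#6 2 / 2 = 1, so 2 divides 2  true
#7 s = 0 lies in [-4, 1]  true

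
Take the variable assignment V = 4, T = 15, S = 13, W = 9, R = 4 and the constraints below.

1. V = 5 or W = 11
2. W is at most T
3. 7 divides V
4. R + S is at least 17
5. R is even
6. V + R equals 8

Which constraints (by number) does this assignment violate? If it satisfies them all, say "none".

Constraints 1, 3 are violated.

1. V = 4 ≠ 5 and W = 9 ≠ 11; both disjuncts false  ✗
2. W = 9, T = 15; 9 ≤ 15  ✓
3. 4 = 7*0 + 4, so 7 does not divide 4  ✗
4. R + S = 4 + 13 = 17; 17 ≥ 17  ✓
5. R = 4 is even  ✓
6. V + R = 4 + 4 = 8  ✓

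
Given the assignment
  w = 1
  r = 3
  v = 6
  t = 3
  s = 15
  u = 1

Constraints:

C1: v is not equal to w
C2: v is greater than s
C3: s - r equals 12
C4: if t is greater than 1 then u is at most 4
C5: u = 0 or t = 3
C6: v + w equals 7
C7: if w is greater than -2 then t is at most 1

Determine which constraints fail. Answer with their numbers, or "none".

C1: v = 6, w = 1; distinct — satisfied.
C2: v = 6, s = 15; 6 ≤ 15 (want >) — violated.
C3: s - r = 15 - 3 = 12 — satisfied.
C4: t = 3 > 1, so we need u ≤ 4; u = 1 ≤ 4 — satisfied.
C5: u = 1 ≠ 0, but t = 3 = 3 (second disjunct) — satisfied.
C6: v + w = 6 + 1 = 7 — satisfied.
C7: w = 1 > -2, so we need t ≤ 1; but t = 3 > 1 — violated.

The assignment fails constraints 2 and 7.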